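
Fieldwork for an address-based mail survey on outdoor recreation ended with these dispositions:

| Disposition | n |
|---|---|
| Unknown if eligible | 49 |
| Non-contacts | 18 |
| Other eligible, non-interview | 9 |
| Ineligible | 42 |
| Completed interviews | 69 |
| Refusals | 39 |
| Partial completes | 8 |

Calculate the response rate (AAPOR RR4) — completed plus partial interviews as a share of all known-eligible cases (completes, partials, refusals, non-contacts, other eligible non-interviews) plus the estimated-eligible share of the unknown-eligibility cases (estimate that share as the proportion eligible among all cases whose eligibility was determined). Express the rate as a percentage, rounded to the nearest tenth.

Numerator = 69 + 8 = 77
Known eligible = 69 + 8 + 39 + 18 + 9 = 143
e = 143 / (143 + 42) = 143 / 185 = 0.7730
Estimated eligible among unknowns = 0.7730 × 49 = 37.88
Denom = 143 + 37.88 = 180.88
RR4 = 77 / 180.88 = 0.4257

42.6%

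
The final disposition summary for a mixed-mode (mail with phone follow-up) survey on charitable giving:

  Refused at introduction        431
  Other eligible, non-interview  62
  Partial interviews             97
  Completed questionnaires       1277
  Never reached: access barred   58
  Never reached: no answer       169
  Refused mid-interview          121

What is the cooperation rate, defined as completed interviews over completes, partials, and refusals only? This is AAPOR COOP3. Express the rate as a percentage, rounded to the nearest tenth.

66.3%

Declined to participate = 431 + 121 = 552
No contact after all attempts = 169 + 58 = 227
Top → 1277
Base → 1277 + 97 + 552 = 1926
COOP3 = 1277 / 1926 = 0.6630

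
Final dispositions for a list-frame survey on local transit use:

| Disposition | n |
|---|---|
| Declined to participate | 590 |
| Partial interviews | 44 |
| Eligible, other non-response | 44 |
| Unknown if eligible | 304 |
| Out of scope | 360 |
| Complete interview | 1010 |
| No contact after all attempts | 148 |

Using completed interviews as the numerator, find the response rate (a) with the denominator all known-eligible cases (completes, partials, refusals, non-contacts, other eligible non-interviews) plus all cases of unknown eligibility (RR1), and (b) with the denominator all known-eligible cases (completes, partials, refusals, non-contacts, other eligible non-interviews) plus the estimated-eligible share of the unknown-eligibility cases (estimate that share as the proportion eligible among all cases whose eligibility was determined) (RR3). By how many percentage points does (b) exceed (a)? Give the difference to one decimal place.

Numerator = 1010
Denom = 1010 + 44 + 590 + 148 + 44 + 304 = 2140
RR1 = 1010 / 2140 = 0.4720
Known eligible = 1010 + 44 + 590 + 148 + 44 = 1836
e = 1836 / (1836 + 360) = 1836 / 2196 = 0.8361
e × U = 0.8361 × 304 = 254.17
Denom = 1836 + 254.17 = 2090.17
RR3 = 1010 / 2090.17 = 0.4832
Difference = 48.32 − 47.20 = 1.12 percentage points

1.1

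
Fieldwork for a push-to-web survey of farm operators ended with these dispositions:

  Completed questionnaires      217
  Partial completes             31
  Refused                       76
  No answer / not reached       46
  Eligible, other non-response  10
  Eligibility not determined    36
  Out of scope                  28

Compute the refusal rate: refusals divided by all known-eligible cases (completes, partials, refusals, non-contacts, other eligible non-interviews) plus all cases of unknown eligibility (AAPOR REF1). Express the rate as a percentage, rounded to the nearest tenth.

Numerator → 76
Base → 217 + 31 + 76 + 46 + 10 + 36 = 416
REF1 = 76 / 416 = 0.1827

18.3%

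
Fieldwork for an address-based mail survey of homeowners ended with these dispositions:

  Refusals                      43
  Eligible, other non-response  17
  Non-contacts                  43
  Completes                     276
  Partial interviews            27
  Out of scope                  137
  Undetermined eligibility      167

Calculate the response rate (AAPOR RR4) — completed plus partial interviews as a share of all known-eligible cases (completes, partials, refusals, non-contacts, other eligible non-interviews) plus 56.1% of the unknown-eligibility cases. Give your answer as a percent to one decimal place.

Top: 276 + 27 = 303
Determined eligible: 276 + 27 + 43 + 43 + 17 = 406
e × U: 0.5610 × 167 = 93.69
Denominator: 406 + 93.69 = 499.69
RR4 = 303 / 499.69 = 0.6064

60.6%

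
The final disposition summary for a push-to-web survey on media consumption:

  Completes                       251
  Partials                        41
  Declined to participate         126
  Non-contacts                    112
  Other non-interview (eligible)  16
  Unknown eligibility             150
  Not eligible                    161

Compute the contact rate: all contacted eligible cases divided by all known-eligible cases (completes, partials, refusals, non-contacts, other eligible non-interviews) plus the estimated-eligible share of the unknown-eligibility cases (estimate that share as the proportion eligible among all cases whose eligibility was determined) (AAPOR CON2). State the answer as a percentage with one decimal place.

Top: 251 + 41 + 126 + 16 = 434
Known eligible: 251 + 41 + 126 + 112 + 16 = 546
e = 546 / (546 + 161) = 546 / 707 = 0.7723
Eligible share of unknowns: 0.7723 × 150 = 115.84
Base: 546 + 115.84 = 661.84
CON2 = 434 / 661.84 = 0.6557

65.6%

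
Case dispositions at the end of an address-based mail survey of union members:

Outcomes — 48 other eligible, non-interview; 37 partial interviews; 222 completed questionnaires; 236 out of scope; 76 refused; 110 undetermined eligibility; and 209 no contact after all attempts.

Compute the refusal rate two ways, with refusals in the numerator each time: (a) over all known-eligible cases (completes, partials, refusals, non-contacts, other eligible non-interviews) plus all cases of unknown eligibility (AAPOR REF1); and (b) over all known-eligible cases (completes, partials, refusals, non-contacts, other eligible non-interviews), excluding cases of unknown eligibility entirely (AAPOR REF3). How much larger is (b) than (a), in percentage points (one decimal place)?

Num → 76
Denom → 222 + 37 + 76 + 209 + 48 + 110 = 702
REF1 = 76 / 702 = 0.1083
Denom → 222 + 37 + 76 + 209 + 48 = 592
REF3 = 76 / 592 = 0.1284
Difference = 12.84 − 10.83 = 2.01 percentage points

2.0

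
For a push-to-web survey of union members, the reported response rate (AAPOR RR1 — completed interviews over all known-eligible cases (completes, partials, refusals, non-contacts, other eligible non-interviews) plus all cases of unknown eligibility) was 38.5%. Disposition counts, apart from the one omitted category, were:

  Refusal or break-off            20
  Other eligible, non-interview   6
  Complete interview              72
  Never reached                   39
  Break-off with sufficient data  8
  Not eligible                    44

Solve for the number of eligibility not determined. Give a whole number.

RR1 = 72 / D = 0.385
D = 72 / 0.385 = 187.0
Other denominator terms total 145
eligibility not determined = 187.0 − 145 ≈ 42

42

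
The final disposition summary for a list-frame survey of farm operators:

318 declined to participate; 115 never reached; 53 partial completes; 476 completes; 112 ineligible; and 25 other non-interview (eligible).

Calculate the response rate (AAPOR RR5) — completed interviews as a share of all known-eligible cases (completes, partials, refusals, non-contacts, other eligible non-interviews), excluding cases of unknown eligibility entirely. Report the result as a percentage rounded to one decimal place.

48.2%

Top = 476
Denominator = 476 + 53 + 318 + 115 + 25 = 987
RR5 = 476 / 987 = 0.4823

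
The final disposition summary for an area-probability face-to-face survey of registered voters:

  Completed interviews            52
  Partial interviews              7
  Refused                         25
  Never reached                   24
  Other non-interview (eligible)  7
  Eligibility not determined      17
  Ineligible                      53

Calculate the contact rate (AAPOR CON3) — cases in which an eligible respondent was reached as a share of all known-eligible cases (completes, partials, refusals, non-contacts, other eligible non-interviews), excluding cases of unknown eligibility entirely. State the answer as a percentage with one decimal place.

79.1%

Top → 52 + 7 + 25 + 7 = 91
Denom → 52 + 7 + 25 + 24 + 7 = 115
CON3 = 91 / 115 = 0.7913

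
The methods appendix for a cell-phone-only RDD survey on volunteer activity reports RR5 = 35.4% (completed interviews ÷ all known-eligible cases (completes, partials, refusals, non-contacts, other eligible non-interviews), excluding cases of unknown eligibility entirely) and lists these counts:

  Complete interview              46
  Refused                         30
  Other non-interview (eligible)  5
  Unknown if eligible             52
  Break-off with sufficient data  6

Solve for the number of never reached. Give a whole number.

43

RR5 = 46 / D = 0.354
D = 46 / 0.354 = 129.9
Remaining denominator categories sum to 87
never reached = 129.9 − 87 ≈ 43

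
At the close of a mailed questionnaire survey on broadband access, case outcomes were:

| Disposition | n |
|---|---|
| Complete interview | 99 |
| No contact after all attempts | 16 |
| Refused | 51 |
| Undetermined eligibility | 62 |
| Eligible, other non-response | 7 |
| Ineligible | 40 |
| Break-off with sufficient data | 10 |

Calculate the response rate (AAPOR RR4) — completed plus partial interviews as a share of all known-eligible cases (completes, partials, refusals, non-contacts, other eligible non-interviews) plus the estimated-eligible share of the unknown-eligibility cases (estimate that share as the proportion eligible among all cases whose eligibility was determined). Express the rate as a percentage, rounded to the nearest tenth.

Numerator = 99 + 10 = 109
Determined eligible = 99 + 10 + 51 + 16 + 7 = 183
e = 183 / (183 + 40) = 183 / 223 = 0.8206
Eligible share of unknowns = 0.8206 × 62 = 50.88
Denom = 183 + 50.88 = 233.88
RR4 = 109 / 233.88 = 0.4661

46.6%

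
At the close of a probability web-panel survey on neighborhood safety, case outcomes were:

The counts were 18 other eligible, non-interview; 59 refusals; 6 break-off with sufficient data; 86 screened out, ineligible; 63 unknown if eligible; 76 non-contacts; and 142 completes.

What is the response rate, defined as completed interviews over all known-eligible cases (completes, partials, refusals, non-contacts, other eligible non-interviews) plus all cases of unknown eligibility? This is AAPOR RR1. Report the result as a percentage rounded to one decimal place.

Num → 142
Base → 142 + 6 + 59 + 76 + 18 + 63 = 364
RR1 = 142 / 364 = 0.3901

39.0%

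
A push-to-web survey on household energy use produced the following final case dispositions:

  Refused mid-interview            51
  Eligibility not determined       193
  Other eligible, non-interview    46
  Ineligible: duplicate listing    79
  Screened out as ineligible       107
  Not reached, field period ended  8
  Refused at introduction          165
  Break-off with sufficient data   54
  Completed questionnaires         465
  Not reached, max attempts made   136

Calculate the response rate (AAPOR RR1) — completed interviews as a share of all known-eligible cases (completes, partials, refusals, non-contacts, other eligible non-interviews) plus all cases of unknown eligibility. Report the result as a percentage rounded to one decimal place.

Refusal or break-off = 165 + 51 = 216
Never reached = 8 + 136 = 144
Screened out, ineligible = 107 + 79 = 186
Num → 465
Denom → 465 + 54 + 216 + 144 + 46 + 193 = 1118
RR1 = 465 / 1118 = 0.4159

41.6%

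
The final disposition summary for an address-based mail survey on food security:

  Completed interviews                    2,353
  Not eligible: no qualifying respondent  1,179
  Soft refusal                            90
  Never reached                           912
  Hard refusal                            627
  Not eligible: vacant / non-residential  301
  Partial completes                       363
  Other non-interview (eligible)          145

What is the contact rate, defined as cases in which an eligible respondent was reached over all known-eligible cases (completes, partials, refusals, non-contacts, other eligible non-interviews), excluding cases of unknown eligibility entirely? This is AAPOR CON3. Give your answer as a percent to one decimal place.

79.7%

Refusal or break-off = 627 + 90 = 717
Ineligible = 1179 + 301 = 1480
Top → 2353 + 363 + 717 + 145 = 3578
Base → 2353 + 363 + 717 + 912 + 145 = 4490
CON3 = 3578 / 4490 = 0.7969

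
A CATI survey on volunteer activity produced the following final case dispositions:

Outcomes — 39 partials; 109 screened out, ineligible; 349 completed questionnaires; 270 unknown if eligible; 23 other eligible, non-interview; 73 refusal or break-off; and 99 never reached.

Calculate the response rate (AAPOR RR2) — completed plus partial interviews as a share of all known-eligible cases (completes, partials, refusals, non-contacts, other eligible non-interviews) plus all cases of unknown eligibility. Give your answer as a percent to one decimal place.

45.5%

Top: 349 + 39 = 388
Base: 349 + 39 + 73 + 99 + 23 + 270 = 853
RR2 = 388 / 853 = 0.4549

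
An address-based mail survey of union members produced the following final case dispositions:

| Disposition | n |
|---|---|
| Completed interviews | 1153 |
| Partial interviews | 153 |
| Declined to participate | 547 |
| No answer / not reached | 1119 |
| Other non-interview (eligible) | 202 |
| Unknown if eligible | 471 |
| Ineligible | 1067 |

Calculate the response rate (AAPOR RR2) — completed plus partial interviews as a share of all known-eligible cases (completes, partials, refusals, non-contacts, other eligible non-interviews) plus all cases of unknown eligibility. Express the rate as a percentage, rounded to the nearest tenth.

35.8%

Num = 1153 + 153 = 1306
Denom = 1153 + 153 + 547 + 1119 + 202 + 471 = 3645
RR2 = 1306 / 3645 = 0.3583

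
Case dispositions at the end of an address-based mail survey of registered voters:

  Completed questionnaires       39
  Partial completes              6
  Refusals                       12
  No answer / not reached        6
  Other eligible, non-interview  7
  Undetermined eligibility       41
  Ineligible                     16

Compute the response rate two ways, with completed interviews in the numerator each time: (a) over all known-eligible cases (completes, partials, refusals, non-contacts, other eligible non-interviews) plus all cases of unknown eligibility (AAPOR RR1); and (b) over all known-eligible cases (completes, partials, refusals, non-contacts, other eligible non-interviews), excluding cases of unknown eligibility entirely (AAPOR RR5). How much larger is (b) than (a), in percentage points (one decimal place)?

20.6

Num → 39
Denom → 39 + 6 + 12 + 6 + 7 + 41 = 111
RR1 = 39 / 111 = 0.3514
Denom → 39 + 6 + 12 + 6 + 7 = 70
RR5 = 39 / 70 = 0.5571
Difference = 55.71 − 35.14 = 20.57 percentage points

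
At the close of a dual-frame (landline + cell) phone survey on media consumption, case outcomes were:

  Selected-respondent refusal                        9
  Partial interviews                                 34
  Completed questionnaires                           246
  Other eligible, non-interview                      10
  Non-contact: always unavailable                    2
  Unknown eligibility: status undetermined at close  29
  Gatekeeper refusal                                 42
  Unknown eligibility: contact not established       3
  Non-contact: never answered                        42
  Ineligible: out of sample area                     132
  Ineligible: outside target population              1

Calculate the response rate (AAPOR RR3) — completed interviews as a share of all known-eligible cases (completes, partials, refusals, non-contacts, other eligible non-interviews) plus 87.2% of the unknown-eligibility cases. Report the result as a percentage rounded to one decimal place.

Refused = 42 + 9 = 51
Non-contacts = 42 + 2 = 44
Undetermined eligibility = 3 + 29 = 32
Not eligible = 1 + 132 = 133
Top → 246
Determined eligible → 246 + 34 + 51 + 44 + 10 = 385
Eligible share of unknowns → 0.8720 × 32 = 27.90
Base → 385 + 27.90 = 412.90
RR3 = 246 / 412.90 = 0.5958

59.6%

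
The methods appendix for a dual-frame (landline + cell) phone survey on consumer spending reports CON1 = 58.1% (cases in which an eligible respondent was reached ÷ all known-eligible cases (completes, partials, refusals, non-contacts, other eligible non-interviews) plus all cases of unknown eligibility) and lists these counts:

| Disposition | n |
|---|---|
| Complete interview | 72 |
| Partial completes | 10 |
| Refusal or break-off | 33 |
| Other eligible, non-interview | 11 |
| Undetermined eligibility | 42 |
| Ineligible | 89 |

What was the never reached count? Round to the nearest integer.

49

Num: 72 + 10 + 33 + 11 = 126
CON1 = 126 / D = 0.581
D = 126 / 0.581 = 216.9
Remaining denominator categories sum to 168
never reached = 216.9 − 168 ≈ 49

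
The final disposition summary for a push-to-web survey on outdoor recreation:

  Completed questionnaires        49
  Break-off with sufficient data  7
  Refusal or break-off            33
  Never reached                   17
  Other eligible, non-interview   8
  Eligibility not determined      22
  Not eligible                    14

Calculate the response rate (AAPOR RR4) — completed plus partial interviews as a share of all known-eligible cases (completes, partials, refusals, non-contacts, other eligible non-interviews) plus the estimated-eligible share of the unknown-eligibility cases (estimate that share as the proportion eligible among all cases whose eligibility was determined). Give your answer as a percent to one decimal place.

41.9%

Numerator = 49 + 7 = 56
Known eligible = 49 + 7 + 33 + 17 + 8 = 114
e = 114 / (114 + 14) = 114 / 128 = 0.8906
Eligible share of unknowns = 0.8906 × 22 = 19.59
Denom = 114 + 19.59 = 133.59
RR4 = 56 / 133.59 = 0.4192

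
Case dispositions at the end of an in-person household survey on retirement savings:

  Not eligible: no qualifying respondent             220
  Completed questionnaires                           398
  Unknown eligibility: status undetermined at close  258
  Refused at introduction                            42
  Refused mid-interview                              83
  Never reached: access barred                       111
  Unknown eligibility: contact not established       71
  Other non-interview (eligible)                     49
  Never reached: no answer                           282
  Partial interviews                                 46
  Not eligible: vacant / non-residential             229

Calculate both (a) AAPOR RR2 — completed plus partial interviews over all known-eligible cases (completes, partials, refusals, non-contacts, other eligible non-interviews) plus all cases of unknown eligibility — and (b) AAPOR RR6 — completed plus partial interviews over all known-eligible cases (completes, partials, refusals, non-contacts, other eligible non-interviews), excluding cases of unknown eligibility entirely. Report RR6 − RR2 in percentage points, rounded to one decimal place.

10.8

Declined to participate = 42 + 83 = 125
No answer / not reached = 282 + 111 = 393
Unknown eligibility = 71 + 258 = 329
Ineligible = 220 + 229 = 449
Top = 398 + 46 = 444
Denominator = 398 + 46 + 125 + 393 + 49 + 329 = 1340
RR2 = 444 / 1340 = 0.3313
Denominator = 398 + 46 + 125 + 393 + 49 = 1011
RR6 = 444 / 1011 = 0.4392
Difference = 43.92 − 33.13 = 10.79 percentage points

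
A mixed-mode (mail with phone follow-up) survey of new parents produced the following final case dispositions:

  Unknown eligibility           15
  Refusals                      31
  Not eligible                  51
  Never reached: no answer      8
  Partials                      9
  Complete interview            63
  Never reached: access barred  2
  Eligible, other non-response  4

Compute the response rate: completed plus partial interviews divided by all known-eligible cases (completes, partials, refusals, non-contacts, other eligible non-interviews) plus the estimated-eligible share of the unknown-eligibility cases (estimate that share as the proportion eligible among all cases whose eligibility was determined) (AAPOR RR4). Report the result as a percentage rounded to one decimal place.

56.5%

No contact after all attempts = 8 + 2 = 10
Top: 63 + 9 = 72
Known eligible: 63 + 9 + 31 + 10 + 4 = 117
e = 117 / (117 + 51) = 117 / 168 = 0.6964
e × U: 0.6964 × 15 = 10.45
Denom: 117 + 10.45 = 127.45
RR4 = 72 / 127.45 = 0.5649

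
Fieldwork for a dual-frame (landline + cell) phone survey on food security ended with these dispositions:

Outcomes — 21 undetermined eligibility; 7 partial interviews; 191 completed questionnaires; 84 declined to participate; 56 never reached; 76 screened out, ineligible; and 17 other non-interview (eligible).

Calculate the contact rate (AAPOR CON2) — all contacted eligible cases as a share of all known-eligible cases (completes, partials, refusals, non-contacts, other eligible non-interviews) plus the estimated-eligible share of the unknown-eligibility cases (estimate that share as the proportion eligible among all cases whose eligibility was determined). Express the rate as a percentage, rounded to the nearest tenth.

80.3%

Top: 191 + 7 + 84 + 17 = 299
Determined eligible: 191 + 7 + 84 + 56 + 17 = 355
e = 355 / (355 + 76) = 355 / 431 = 0.8237
Estimated eligible among unknowns: 0.8237 × 21 = 17.30
Base: 355 + 17.30 = 372.30
CON2 = 299 / 372.30 = 0.8031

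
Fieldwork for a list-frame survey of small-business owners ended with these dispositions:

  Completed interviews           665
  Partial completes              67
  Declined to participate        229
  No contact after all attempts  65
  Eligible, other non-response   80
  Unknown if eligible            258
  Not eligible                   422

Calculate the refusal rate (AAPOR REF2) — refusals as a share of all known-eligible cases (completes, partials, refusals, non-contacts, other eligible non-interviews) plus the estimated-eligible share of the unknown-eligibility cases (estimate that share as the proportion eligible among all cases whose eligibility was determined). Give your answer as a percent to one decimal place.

17.7%

Top → 229
Eligible (known) → 665 + 67 + 229 + 65 + 80 = 1106
e = 1106 / (1106 + 422) = 1106 / 1528 = 0.7238
Eligible share of unknowns → 0.7238 × 258 = 186.74
Denominator → 1106 + 186.74 = 1292.74
REF2 = 229 / 1292.74 = 0.1771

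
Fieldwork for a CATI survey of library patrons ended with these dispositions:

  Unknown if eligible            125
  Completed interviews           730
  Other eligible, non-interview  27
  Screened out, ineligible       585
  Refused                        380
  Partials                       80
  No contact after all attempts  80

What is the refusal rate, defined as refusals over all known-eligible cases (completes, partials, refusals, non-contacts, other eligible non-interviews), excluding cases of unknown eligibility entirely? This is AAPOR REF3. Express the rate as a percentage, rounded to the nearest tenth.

Numerator = 380
Denominator = 730 + 80 + 380 + 80 + 27 = 1297
REF3 = 380 / 1297 = 0.2930

29.3%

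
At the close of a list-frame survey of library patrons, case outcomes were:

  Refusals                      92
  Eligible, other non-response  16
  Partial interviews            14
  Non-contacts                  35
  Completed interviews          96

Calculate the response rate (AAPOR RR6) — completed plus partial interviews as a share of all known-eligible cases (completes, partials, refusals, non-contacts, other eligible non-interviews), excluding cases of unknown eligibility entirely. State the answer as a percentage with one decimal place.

Numerator: 96 + 14 = 110
Denominator: 96 + 14 + 92 + 35 + 16 = 253
RR6 = 110 / 253 = 0.4348

43.5%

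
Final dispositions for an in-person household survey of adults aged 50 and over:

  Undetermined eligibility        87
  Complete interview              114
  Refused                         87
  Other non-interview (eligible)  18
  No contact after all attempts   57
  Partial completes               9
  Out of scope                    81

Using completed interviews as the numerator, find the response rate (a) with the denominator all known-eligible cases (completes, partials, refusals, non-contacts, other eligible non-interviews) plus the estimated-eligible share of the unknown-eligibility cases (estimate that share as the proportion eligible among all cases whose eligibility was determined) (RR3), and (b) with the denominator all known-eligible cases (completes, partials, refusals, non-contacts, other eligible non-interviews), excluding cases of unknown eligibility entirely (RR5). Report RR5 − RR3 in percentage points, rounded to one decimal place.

Numerator → 114
Known eligible → 114 + 9 + 87 + 57 + 18 = 285
e = 285 / (285 + 81) = 285 / 366 = 0.7787
Estimated eligible among unknowns → 0.7787 × 87 = 67.75
Denom → 285 + 67.75 = 352.75
RR3 = 114 / 352.75 = 0.3232
Denom → 114 + 9 + 87 + 57 + 18 = 285
RR5 = 114 / 285 = 0.4000
Difference = 40.00 − 32.32 = 7.68 percentage points

7.7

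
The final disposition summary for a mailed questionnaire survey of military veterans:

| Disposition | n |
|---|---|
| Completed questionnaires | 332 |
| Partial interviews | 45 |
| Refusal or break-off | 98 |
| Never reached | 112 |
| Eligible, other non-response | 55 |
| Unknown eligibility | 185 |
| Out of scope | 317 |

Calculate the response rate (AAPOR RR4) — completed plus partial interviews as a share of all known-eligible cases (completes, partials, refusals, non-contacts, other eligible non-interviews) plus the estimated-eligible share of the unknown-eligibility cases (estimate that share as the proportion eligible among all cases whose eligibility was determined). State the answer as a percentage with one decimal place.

49.2%

Num: 332 + 45 = 377
Determined eligible: 332 + 45 + 98 + 112 + 55 = 642
e = 642 / (642 + 317) = 642 / 959 = 0.6694
e × U: 0.6694 × 185 = 123.84
Base: 642 + 123.84 = 765.84
RR4 = 377 / 765.84 = 0.4923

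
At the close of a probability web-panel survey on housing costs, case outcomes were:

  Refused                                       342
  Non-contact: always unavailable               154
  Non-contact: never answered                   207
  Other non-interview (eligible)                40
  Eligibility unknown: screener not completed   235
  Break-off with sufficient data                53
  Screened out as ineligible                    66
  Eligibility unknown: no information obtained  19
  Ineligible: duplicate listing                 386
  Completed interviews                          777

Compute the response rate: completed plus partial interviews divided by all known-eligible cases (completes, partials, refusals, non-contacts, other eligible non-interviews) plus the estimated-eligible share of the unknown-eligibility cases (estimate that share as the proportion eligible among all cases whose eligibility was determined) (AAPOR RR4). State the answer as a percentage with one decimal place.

46.9%

Never reached = 207 + 154 = 361
Eligibility not determined = 235 + 19 = 254
Screened out, ineligible = 66 + 386 = 452
Numerator = 777 + 53 = 830
Determined eligible = 777 + 53 + 342 + 361 + 40 = 1573
e = 1573 / (1573 + 452) = 1573 / 2025 = 0.7768
Eligible share of unknowns = 0.7768 × 254 = 197.31
Base = 1573 + 197.31 = 1770.31
RR4 = 830 / 1770.31 = 0.4688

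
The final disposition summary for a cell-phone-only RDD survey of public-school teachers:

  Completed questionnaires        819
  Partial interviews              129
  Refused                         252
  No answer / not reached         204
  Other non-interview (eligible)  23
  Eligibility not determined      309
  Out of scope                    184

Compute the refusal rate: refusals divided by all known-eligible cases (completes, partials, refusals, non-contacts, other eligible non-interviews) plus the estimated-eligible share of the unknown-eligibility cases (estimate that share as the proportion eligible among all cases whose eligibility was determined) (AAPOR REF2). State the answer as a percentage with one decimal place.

14.8%

Num: 252
Determined eligible: 819 + 129 + 252 + 204 + 23 = 1427
e = 1427 / (1427 + 184) = 1427 / 1611 = 0.8858
e × U: 0.8858 × 309 = 273.71
Base: 1427 + 273.71 = 1700.71
REF2 = 252 / 1700.71 = 0.1482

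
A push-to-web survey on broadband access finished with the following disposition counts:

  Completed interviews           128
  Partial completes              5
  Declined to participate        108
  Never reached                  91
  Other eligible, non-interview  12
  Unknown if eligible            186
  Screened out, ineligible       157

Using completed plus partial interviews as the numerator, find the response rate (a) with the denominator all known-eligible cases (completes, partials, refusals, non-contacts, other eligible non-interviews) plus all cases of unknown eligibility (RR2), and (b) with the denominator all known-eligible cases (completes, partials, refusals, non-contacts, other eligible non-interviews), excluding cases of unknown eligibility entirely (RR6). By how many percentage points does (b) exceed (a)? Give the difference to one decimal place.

Numerator: 128 + 5 = 133
Base: 128 + 5 + 108 + 91 + 12 + 186 = 530
RR2 = 133 / 530 = 0.2509
Base: 128 + 5 + 108 + 91 + 12 = 344
RR6 = 133 / 344 = 0.3866
Difference = 38.66 − 25.09 = 13.57 percentage points

13.6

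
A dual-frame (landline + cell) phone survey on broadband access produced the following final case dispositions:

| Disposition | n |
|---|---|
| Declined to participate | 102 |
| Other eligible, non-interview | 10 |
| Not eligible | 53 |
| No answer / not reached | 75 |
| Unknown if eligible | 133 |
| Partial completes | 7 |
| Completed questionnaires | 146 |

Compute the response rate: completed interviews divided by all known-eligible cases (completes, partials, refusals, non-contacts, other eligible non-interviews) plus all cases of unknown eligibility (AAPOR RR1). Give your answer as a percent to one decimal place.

Top = 146
Base = 146 + 7 + 102 + 75 + 10 + 133 = 473
RR1 = 146 / 473 = 0.3087

30.9%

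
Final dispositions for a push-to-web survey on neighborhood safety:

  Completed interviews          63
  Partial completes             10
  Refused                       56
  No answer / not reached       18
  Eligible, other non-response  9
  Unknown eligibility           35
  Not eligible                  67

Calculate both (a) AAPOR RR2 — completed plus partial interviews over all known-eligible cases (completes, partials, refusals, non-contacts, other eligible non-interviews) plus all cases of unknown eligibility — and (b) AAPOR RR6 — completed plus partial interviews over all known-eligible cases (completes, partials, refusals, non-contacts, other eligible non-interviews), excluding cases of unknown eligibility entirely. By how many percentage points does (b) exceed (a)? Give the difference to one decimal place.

Top = 63 + 10 = 73
Denom = 63 + 10 + 56 + 18 + 9 + 35 = 191
RR2 = 73 / 191 = 0.3822
Denom = 63 + 10 + 56 + 18 + 9 = 156
RR6 = 73 / 156 = 0.4679
Difference = 46.79 − 38.22 = 8.57 percentage points

8.6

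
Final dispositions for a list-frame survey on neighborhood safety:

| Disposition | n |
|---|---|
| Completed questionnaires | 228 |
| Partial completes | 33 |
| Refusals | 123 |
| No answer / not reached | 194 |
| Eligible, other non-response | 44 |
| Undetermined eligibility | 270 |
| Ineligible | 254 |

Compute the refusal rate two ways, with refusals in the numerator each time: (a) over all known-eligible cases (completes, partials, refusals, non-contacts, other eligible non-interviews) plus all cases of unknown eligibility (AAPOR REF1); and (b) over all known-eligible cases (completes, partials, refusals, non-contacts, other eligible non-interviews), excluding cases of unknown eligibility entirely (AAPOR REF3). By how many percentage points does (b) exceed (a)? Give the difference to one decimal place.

6.0

Numerator: 123
Denom: 228 + 33 + 123 + 194 + 44 + 270 = 892
REF1 = 123 / 892 = 0.1379
Denom: 228 + 33 + 123 + 194 + 44 = 622
REF3 = 123 / 622 = 0.1977
Difference = 19.77 − 13.79 = 5.98 percentage points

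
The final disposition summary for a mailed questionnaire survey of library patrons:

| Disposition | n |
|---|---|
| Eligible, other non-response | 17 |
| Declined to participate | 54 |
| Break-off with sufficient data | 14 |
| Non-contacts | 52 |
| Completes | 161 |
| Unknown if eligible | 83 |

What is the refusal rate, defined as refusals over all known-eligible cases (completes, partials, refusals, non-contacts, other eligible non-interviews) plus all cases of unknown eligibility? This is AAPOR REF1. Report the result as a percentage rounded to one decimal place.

Top → 54
Denom → 161 + 14 + 54 + 52 + 17 + 83 = 381
REF1 = 54 / 381 = 0.1417

14.2%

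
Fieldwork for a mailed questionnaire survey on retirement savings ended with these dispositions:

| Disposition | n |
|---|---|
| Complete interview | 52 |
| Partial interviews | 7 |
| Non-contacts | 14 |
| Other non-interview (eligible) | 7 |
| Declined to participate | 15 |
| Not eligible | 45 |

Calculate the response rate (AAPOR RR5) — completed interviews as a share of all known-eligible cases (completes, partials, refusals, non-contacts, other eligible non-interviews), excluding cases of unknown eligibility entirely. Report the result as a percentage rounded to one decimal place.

Num = 52
Denom = 52 + 7 + 15 + 14 + 7 = 95
RR5 = 52 / 95 = 0.5474

54.7%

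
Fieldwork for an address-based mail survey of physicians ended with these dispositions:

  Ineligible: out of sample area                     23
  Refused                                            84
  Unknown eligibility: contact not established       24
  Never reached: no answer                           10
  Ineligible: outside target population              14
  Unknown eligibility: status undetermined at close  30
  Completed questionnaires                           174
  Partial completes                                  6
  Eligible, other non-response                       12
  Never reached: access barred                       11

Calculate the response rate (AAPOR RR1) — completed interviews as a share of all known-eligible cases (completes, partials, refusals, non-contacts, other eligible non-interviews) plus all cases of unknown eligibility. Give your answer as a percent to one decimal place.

49.6%

Non-contacts = 10 + 11 = 21
Eligibility not determined = 24 + 30 = 54
Screened out, ineligible = 14 + 23 = 37
Numerator → 174
Denominator → 174 + 6 + 84 + 21 + 12 + 54 = 351
RR1 = 174 / 351 = 0.4957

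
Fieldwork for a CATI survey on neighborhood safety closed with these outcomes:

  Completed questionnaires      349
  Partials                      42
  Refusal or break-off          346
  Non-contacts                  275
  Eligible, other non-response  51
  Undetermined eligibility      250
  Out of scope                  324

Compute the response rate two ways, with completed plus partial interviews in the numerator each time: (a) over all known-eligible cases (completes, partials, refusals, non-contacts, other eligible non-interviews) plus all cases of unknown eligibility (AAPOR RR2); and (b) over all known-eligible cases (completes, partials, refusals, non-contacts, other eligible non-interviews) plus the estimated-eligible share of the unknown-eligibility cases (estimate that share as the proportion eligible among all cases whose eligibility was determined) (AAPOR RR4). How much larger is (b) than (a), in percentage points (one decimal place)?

1.4

Numerator → 349 + 42 = 391
Denominator → 349 + 42 + 346 + 275 + 51 + 250 = 1313
RR2 = 391 / 1313 = 0.2978
Known eligible → 349 + 42 + 346 + 275 + 51 = 1063
e = 1063 / (1063 + 324) = 1063 / 1387 = 0.7664
e × U → 0.7664 × 250 = 191.60
Denominator → 1063 + 191.60 = 1254.60
RR4 = 391 / 1254.60 = 0.3117
Difference = 31.17 − 29.78 = 1.39 percentage points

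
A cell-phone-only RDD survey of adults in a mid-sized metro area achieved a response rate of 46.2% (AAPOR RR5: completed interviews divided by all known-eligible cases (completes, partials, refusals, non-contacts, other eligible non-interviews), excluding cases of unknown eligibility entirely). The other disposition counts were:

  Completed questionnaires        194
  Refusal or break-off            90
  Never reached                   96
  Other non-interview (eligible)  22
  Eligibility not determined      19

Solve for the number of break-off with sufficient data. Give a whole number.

RR5 = 194 / D = 0.462
D = 194 / 0.462 = 419.9
Rest of base = 402
break-off with sufficient data = 419.9 − 402 ≈ 18

18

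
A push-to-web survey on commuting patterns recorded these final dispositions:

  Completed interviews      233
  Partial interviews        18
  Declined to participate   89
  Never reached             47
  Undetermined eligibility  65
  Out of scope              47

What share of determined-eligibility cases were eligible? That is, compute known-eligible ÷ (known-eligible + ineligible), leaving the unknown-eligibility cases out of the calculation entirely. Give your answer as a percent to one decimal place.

Eligible (known) = 233 + 18 + 89 + 47 = 387
e = 387 / (387 + 47) = 387 / 434 = 0.8917

89.2%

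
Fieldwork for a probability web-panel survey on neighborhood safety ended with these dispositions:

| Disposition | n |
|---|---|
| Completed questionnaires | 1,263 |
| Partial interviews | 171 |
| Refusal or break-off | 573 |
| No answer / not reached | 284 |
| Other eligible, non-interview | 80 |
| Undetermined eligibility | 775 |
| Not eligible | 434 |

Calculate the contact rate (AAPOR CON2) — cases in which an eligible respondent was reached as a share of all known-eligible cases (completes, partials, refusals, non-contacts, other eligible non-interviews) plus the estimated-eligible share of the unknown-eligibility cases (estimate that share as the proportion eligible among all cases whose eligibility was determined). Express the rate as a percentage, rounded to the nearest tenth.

Num = 1263 + 171 + 573 + 80 = 2087
Determined eligible = 1263 + 171 + 573 + 284 + 80 = 2371
e = 2371 / (2371 + 434) = 2371 / 2805 = 0.8453
Estimated eligible among unknowns = 0.8453 × 775 = 655.11
Denom = 2371 + 655.11 = 3026.11
CON2 = 2087 / 3026.11 = 0.6897

69.0%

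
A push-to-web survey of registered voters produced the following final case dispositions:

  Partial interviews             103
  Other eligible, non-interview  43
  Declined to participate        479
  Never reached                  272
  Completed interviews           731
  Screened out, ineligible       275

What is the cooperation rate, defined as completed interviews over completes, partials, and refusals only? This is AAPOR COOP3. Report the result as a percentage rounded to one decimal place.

Top = 731
Denom = 731 + 103 + 479 = 1313
COOP3 = 731 / 1313 = 0.5567

55.7%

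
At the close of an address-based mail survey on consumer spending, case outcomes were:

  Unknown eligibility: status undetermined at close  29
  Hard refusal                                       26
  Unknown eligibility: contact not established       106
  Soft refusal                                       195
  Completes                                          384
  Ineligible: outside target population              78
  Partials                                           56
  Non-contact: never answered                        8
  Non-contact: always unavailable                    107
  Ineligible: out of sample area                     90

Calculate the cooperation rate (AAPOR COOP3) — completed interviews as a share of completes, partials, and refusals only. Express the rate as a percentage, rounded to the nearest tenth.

Refused = 26 + 195 = 221
No contact after all attempts = 8 + 107 = 115
Eligibility not determined = 106 + 29 = 135
Not eligible = 78 + 90 = 168
Numerator → 384
Denom → 384 + 56 + 221 = 661
COOP3 = 384 / 661 = 0.5809

58.1%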